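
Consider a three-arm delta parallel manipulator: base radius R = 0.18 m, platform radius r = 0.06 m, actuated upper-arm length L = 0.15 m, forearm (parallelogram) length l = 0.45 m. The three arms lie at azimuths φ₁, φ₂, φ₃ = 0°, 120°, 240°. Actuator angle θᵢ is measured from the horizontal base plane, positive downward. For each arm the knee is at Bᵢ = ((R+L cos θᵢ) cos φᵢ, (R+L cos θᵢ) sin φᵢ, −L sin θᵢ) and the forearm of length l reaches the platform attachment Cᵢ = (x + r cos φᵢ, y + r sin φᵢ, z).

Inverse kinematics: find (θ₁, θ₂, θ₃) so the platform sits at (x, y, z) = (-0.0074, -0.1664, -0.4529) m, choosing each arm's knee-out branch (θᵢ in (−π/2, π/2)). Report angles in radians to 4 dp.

φ1=0.0° → target in arm frame (-0.0074, -0.1664)
  A=0.1274, B=-0.4529, C=(l²−L²−A²−y'²−z²)/(2L)=-0.2301
  √(A²+B²)=0.4705;  θ1 = -1.2966+2.0819 ≈ 0.7853
rotate P by −φ2: (-0.1404, 0.0896, -0.4529)
  A cos θ + B sin θ = C:  0.2604·cos θ + -0.4529·sin θ = -0.3365
  √(A²+B²)=0.5224;  θ2 = -1.0490+2.2707 ≈ 1.2218
arm 3 (φ=240.0°): x'=0.1478, y'=0.0768
  A=-0.0278, B=-0.4529, C=(l²−L²−A²−y'²−z²)/(2L)=-0.1060
  θ3 = atan2(B,A) + arccos(C/0.4538) = 0.1744

θ₁ = 0.7853, θ₂ = 1.2218, θ₃ = 0.1744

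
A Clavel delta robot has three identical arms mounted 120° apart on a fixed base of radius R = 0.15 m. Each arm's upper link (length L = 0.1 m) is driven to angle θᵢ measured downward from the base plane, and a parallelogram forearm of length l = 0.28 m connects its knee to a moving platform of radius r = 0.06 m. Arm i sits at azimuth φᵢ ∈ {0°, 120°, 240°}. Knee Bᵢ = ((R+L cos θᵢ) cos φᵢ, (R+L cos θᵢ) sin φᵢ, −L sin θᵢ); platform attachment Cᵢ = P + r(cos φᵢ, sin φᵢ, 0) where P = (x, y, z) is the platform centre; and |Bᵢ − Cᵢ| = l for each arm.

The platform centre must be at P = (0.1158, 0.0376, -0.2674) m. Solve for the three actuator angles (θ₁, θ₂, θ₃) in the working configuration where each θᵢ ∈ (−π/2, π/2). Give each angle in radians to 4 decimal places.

θ₁ = 0.0004, θ₂ = 0.9601, θ₃ = 1.3089

arm 1 (φ=0.0°): x'=0.1158, y'=0.0376
  A=-0.0258, B=-0.2674, C=(l²−L²−A²−y'²−z²)/(2L)=-0.0259
  √(A²+B²)=0.2686;  θ1 = -1.6670+1.6674 ≈ 0.0004
rotate P by −φ2: (-0.0253, -0.1191, -0.2674)
  A cos θ + B sin θ = C:  0.1153·cos θ + -0.2674·sin θ = -0.1529
  γ=atan2(-0.2674,0.1153)=-1.1636;  ψ=arccos(-0.5252)=2.1237;  θ2=γ+ψ≈0.9601
φ3=240.0° → target in arm frame (-0.0905, 0.0815)
  A cos θ + B sin θ = C:  0.1805·cos θ + -0.2674·sin θ = -0.2115
  √(A²+B²)=0.3226;  θ3 = -0.9771+2.2860 ≈ 1.3089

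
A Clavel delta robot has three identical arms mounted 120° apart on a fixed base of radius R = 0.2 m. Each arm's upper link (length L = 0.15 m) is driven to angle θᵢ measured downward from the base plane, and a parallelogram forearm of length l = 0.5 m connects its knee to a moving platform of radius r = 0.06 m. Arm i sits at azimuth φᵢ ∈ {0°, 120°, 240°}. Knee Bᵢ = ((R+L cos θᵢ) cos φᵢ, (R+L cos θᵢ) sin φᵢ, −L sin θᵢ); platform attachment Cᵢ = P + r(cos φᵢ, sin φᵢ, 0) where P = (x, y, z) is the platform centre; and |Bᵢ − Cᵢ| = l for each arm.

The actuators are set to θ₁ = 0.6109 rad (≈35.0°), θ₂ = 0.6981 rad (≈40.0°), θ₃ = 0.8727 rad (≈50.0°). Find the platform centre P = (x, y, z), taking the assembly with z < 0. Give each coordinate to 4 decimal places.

φ1=0.0°: virtual centre (0.2629, 0.0000, -0.0860), radius l
φ2=120.0°: virtual centre (-0.1275, 0.2208, -0.0964), radius l
O3 = (0.2364·cos240.0°, 0.2364·sin240.0°, -0.1149) = (-0.1182, -0.2047, -0.1149)
subtract pairs → two planes through P
linear system: -0.7806x+0.4415y = -0.0022−-0.0207z; -0.7622x+-0.4095y = -0.0074−-0.0577z
Cramer: x(z) = 0.0064-0.0518z;  y(z) = 0.0062-0.0446z
into |P−O₁|² = l²: 1.0047z² + 0.1981z + -0.1768 = 0;  Δ = 0.7496;  z = -0.5295 or 0.3323 → z<0 root = -0.5295
x = 0.0338, y = 0.0298

(0.0338, 0.0298, -0.5295)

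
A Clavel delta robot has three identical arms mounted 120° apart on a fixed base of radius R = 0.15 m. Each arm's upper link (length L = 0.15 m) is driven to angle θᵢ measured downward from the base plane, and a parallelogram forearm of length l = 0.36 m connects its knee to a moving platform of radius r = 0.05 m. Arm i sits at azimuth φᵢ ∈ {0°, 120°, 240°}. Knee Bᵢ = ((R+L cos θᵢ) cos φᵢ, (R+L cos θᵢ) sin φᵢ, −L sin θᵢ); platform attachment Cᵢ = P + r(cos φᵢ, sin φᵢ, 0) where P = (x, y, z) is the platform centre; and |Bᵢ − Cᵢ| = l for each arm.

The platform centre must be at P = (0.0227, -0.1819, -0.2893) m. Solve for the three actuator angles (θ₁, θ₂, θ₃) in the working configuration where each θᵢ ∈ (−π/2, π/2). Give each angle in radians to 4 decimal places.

rotate P by −φ1: (0.0227, -0.1819, -0.2893)
  e−x'=0.0773;  (l²−L²−(e−x')²−y'²−z²)/2L = -0.0522
  θ1 = atan2(B,A) + arccos(C/0.2994) = 0.4363
rotate P by −φ2: (-0.1689, 0.0713, -0.2893)
  A cos θ + B sin θ = C:  0.2689·cos θ + -0.2893·sin θ = -0.1799
  γ=atan2(-0.2893,0.2689)=-0.8220;  ψ=arccos(-0.4555)=2.0438;  θ2=γ+ψ≈1.2218
rotate P by −φ3: (0.1462, 0.1106, -0.2893)
  A cos θ + B sin θ = C:  -0.0462·cos θ + -0.2893·sin θ = 0.0301
  √(A²+B²)=0.2930;  θ3 = -1.7291+1.4678 ≈ -0.2613

θ₁ = 0.4363, θ₂ = 1.2218, θ₃ = -0.2613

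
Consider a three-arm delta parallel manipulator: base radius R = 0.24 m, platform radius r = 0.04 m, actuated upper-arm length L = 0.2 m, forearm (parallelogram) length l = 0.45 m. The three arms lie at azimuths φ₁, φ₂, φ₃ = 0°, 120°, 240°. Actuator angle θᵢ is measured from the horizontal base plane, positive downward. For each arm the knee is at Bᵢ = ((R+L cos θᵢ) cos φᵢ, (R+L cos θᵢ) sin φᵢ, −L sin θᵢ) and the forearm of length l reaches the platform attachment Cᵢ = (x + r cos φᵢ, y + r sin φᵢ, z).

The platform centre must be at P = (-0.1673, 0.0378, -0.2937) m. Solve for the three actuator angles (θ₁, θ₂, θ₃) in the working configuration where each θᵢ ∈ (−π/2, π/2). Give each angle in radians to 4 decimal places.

rotate P by −φ1: (-0.1673, 0.0378, -0.2937)
  e−x'=0.3673;  (l²−L²−(e−x')²−y'²−z²)/2L = -0.1502
  θ1 = atan2(B,A) + arccos(C/0.4703) = 1.2215
rotate P by −φ2: (0.1164, 0.1260, -0.2937)
  A=0.0836, B=-0.2937, C=(l²−L²−A²−y'²−z²)/(2L)=0.1334
  γ=atan2(-0.2937,0.0836)=-1.2934;  ψ=arccos(0.4370)=1.1186;  θ2=γ+ψ≈-0.1749
arm 3 (φ=240.0°): x'=0.0509, y'=-0.1638
  A cos θ + B sin θ = C:  0.1491·cos θ + -0.2937·sin θ = 0.0680
  √(A²+B²)=0.3294;  θ3 = -1.1011+1.3629 ≈ 0.2619

θ₁ = 1.2215, θ₂ = -0.1749, θ₃ = 0.2619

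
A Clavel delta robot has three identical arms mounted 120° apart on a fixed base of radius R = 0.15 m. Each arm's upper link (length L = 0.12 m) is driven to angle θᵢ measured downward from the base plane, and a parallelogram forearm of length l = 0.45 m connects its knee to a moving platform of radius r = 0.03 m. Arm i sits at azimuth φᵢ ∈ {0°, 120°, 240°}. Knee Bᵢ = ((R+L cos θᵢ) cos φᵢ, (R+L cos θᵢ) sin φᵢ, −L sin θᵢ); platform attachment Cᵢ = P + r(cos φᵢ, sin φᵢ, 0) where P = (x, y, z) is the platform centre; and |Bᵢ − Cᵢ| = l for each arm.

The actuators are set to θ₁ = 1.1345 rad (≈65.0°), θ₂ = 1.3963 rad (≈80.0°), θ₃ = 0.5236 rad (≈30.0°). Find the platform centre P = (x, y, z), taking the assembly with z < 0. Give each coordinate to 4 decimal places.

arm 1 at φ=0.0°: e+L cos θ1 = 0.1707;  S1 = (0.1707, 0.0000, -0.1088)
S2 = (0.1408·cos120.0°, 0.1408·sin120.0°, -0.1182) = (-0.0704, 0.1220, -0.1182)
S3 = (0.2239·cos240.0°, 0.2239·sin240.0°, -0.0600) = (-0.1120, -0.1939, -0.0600)
|S₂|²−|S₁|² = -0.0072;  |S₃|²−|S₁|² = 0.0128
plane₁₂: -0.4823x+0.2439y+-0.0188z = -0.0072
Cramer: x(z) = -0.0010+0.0507z;  y(z) = -0.0314+0.1775z
into |P−S₁|² = l²: 1.0341z² + 0.1889z + -0.1602 = 0;  Δ = 0.6983;  z = -0.4954 or 0.3127 → z<0 root = -0.4954
x = -0.0262, y = -0.1194

(-0.0262, -0.1194, -0.4954)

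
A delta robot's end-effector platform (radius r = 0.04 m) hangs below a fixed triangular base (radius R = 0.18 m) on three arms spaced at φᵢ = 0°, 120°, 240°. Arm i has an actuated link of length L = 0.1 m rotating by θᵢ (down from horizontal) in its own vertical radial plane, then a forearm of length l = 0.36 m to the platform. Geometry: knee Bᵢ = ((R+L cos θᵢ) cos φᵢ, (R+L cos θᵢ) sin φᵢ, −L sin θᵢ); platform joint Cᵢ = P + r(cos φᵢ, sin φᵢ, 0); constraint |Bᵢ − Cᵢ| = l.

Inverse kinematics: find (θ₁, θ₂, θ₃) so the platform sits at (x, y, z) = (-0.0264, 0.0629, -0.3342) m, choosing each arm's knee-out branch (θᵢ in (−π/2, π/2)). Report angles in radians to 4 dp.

θ₁ = 0.7855, θ₂ = 0.1750, θ₃ = 0.8727

φ1=0.0° → target in arm frame (-0.0264, 0.0629)
  A=0.1664, B=-0.3342, C=(l²−L²−A²−y'²−z²)/(2L)=-0.1187
  θ1 = atan2(B,A) + arccos(C/0.3733) = 0.7855
rotate P by −φ2: (0.0677, -0.0086, -0.3342)
  A=0.0723, B=-0.3342, C=(l²−L²−A²−y'²−z²)/(2L)=0.0130
  θ2 = atan2(B,A) + arccos(C/0.3419) = 0.1750
arm 3 (φ=240.0°): x'=-0.0413, y'=-0.0543
  A=0.1813, B=-0.3342, C=(l²−L²−A²−y'²−z²)/(2L)=-0.1395
  γ=atan2(-0.3342,0.1813)=-1.0738;  ψ=arccos(-0.3669)=1.9465;  θ3=γ+ψ≈0.8727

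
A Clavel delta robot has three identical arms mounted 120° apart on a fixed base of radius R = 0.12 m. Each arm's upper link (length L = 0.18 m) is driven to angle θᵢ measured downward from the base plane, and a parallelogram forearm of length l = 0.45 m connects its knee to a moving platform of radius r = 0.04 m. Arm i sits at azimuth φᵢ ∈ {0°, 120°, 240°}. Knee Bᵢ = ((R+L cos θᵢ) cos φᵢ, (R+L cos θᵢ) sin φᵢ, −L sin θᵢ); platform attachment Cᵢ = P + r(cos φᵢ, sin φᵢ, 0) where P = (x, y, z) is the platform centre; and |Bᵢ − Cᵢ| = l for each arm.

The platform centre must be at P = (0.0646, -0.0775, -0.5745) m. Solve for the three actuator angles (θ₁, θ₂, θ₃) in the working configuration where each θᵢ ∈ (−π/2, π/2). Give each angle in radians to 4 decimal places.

arm 1 (φ=0.0°): x'=0.0646, y'=-0.0775
  A cos θ + B sin θ = C:  0.0154·cos θ + -0.5745·sin θ = -0.4616
  γ=atan2(-0.5745,0.0154)=-1.5440;  ψ=arccos(-0.8033)=2.5036;  θ1=γ+ψ≈0.9596
arm 2 (φ=120.0°): x'=-0.0994, y'=-0.0172
  A=0.1794, B=-0.5745, C=(l²−L²−A²−y'²−z²)/(2L)=-0.5345
  θ2 = atan2(B,A) + arccos(C/0.6019) = 1.3960
φ3=240.0° → target in arm frame (0.0348, 0.0947)
  A=0.0452, B=-0.5745, C=(l²−L²−A²−y'²−z²)/(2L)=-0.4749
  √(A²+B²)=0.5763;  θ3 = -1.4923+2.5393 ≈ 1.0470

θ₁ = 0.9596, θ₂ = 1.3960, θ₃ = 1.0470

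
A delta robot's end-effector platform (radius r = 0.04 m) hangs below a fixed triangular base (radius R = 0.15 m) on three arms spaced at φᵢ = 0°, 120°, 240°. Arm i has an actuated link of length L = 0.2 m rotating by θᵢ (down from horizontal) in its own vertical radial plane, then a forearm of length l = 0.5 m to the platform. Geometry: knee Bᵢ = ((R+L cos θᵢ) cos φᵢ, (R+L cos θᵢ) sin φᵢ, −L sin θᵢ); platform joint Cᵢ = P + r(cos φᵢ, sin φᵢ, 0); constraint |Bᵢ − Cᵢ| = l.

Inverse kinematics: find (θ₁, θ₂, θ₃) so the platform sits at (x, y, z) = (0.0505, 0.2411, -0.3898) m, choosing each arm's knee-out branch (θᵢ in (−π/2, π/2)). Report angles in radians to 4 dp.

θ₁ = 0.1744, θ₂ = -0.3489, θ₃ = 1.0472

arm 1 (φ=0.0°): x'=0.0505, y'=0.2411
  A=0.0595, B=-0.3898, C=(l²−L²−A²−y'²−z²)/(2L)=-0.0090
  γ=atan2(-0.3898,0.0595)=-1.4193;  ψ=arccos(-0.0229)=1.5937;  θ1=γ+ψ≈0.1744
arm 2 (φ=120.0°): x'=0.1835, y'=-0.1643
  A cos θ + B sin θ = C:  -0.0735·cos θ + -0.3898·sin θ = 0.0641
  θ2 = atan2(B,A) + arccos(C/0.3967) = -0.3489
φ3=240.0° → target in arm frame (-0.2340, -0.0768)
  A cos θ + B sin θ = C:  0.3440·cos θ + -0.3898·sin θ = -0.1655
  √(A²+B²)=0.5199;  θ3 = -0.8477+1.8948 ≈ 1.0472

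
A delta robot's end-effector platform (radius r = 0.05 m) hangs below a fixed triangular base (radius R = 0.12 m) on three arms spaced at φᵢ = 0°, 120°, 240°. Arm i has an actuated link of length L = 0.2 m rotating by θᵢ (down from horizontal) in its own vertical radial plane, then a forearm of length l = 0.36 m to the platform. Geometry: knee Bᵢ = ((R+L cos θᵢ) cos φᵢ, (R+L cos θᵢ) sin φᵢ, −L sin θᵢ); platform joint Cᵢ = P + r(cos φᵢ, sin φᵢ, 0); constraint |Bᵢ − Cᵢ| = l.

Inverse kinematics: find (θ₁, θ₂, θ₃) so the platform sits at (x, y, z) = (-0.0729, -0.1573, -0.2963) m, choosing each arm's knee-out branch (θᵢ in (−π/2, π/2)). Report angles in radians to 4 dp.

arm 1 (φ=0.0°): x'=-0.0729, y'=-0.1573
  A cos θ + B sin θ = C:  0.1429·cos θ + -0.2963·sin θ = -0.1084
  √(A²+B²)=0.3290;  θ1 = -1.1214+1.9066 ≈ 0.7852
arm 2 (φ=120.0°): x'=-0.0998, y'=0.1418
  A cos θ + B sin θ = C:  0.1698·cos θ + -0.2963·sin θ = -0.1178
  √(A²+B²)=0.3415;  θ2 = -1.0505+1.9230 ≈ 0.8725
arm 3 (φ=240.0°): x'=0.1727, y'=0.0155
  A cos θ + B sin θ = C:  -0.1027·cos θ + -0.2963·sin θ = -0.0224
  θ3 = atan2(B,A) + arccos(C/0.3136) = -0.2620

θ₁ = 0.7852, θ₂ = 0.8725, θ₃ = -0.2620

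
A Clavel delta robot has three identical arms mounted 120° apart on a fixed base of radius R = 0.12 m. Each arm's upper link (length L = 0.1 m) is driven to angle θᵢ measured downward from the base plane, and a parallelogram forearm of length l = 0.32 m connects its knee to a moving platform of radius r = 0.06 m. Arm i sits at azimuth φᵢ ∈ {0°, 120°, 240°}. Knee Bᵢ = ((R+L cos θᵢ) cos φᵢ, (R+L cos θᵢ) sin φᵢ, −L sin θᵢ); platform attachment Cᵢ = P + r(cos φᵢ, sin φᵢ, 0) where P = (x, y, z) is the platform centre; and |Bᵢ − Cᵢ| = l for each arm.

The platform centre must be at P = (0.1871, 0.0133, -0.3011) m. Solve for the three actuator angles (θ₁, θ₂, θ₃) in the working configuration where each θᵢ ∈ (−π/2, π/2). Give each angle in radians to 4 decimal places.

rotate P by −φ1: (0.1871, 0.0133, -0.3011)
  A=-0.1271, B=-0.3011, C=(l²−L²−A²−y'²−z²)/(2L)=-0.0730
  √(A²+B²)=0.3268;  θ1 = -1.9702+1.7959 ≈ -0.1743
arm 2 (φ=120.0°): x'=-0.0820, y'=-0.1687
  A=0.1420, B=-0.3011, C=(l²−L²−A²−y'²−z²)/(2L)=-0.2344
  θ2 = atan2(B,A) + arccos(C/0.3329) = 1.2221
φ3=240.0° → target in arm frame (-0.1051, 0.1554)
  A=0.1651, B=-0.3011, C=(l²−L²−A²−y'²−z²)/(2L)=-0.2483
  θ3 = atan2(B,A) + arccos(C/0.3434) = 1.3096

θ₁ = -0.1743, θ₂ = 1.2221, θ₃ = 1.3096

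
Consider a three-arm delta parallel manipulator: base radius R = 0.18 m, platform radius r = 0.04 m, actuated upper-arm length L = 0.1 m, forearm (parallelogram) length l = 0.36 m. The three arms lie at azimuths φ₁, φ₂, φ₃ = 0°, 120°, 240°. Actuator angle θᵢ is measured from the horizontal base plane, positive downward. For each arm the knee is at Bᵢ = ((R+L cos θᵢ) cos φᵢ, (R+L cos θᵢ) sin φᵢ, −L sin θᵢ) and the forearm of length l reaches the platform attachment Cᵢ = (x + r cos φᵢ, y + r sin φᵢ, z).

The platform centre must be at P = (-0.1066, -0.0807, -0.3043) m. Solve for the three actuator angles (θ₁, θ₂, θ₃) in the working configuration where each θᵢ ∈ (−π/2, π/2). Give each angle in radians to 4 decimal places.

rotate P by −φ1: (-0.1066, -0.0807, -0.3043)
  e−x'=0.2466;  (l²−L²−(e−x')²−y'²−z²)/2L = -0.2016
  θ1 = atan2(B,A) + arccos(C/0.3917) = 1.2217
rotate P by −φ2: (-0.0166, 0.1327, -0.3043)
  e−x'=0.1566;  (l²−L²−(e−x')²−y'²−z²)/2L = -0.0756
  θ2 = atan2(B,A) + arccos(C/0.3422) = 0.6980
arm 3 (φ=240.0°): x'=0.1232, y'=-0.0520
  e−x'=0.0168;  (l²−L²−(e−x')²−y'²−z²)/2L = 0.1201
  θ3 = atan2(B,A) + arccos(C/0.3048) = -0.3498

θ₁ = 1.2217, θ₂ = 0.6980, θ₃ = -0.3498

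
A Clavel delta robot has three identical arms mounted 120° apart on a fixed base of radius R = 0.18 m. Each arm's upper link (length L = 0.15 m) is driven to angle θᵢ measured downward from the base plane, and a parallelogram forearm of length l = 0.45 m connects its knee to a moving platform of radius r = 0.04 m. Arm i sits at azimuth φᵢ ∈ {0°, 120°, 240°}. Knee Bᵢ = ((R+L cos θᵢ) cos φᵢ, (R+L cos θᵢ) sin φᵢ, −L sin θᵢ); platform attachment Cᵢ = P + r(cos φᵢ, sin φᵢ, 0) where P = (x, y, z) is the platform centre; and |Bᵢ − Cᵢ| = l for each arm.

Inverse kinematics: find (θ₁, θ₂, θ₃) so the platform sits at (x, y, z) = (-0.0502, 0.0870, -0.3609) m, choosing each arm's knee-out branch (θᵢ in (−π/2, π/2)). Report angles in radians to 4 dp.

rotate P by −φ1: (-0.0502, 0.0870, -0.3609)
  A=0.1902, B=-0.3609, C=(l²−L²−A²−y'²−z²)/(2L)=0.0200
  θ1 = atan2(B,A) + arccos(C/0.4080) = 0.4359
arm 2 (φ=120.0°): x'=0.1004, y'=0.0000
  A=0.0396, B=-0.3609, C=(l²−L²−A²−y'²−z²)/(2L)=0.1606
  √(A²+B²)=0.3631;  θ2 = -1.4616+1.1125 ≈ -0.3491
arm 3 (φ=240.0°): x'=-0.0502, y'=-0.0870
  e−x'=0.1902;  (l²−L²−(e−x')²−y'²−z²)/2L = 0.0200
  √(A²+B²)=0.4080;  θ3 = -1.0857+1.5218 ≈ 0.4361

θ₁ = 0.4359, θ₂ = -0.3491, θ₃ = 0.4361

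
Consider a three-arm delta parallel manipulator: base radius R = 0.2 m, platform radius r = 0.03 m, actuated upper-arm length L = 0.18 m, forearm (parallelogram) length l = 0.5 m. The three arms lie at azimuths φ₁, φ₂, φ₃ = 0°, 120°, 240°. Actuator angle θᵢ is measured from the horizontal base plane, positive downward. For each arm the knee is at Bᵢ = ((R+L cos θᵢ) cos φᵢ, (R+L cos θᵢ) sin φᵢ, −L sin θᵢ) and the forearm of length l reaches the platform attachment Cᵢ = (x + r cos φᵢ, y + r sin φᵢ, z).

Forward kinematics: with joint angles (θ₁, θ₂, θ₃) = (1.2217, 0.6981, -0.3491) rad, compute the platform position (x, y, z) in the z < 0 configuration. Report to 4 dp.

(-0.1840, -0.1348, -0.4123)

arm 1 at φ=0.0°: (R−r)+L cos θ1 = 0.2316;  S1 = (0.2316, 0.0000, -0.1691)
arm 2 at φ=120.0°: (R−r)+L cos θ2 = 0.3079;  S2 = (-0.1539, 0.2666, -0.1157)
S3 = (0.3391·cos240.0°, 0.3391·sin240.0°, 0.0616) = (-0.1696, -0.2937, 0.0616)
|S₂|²−|S₁|² = 0.0259;  |S₃|²−|S₁|² = 0.0366
[-0.7710 0.5333 0.1069]·P = 0.0259;  [-0.8023 -0.5874 0.4614]·P = 0.0366
Cramer: x(z) = -0.0395+0.3507z;  y(z) = -0.0084+0.3066z
quadratic in z: (1.2170)z²+(0.1431)z+(-0.1479)=0, √Δ=0.8604 → z ∈ {-0.4123, 0.2947}; z = -0.4123 (taking z<0)
x = -0.1840, y = -0.1348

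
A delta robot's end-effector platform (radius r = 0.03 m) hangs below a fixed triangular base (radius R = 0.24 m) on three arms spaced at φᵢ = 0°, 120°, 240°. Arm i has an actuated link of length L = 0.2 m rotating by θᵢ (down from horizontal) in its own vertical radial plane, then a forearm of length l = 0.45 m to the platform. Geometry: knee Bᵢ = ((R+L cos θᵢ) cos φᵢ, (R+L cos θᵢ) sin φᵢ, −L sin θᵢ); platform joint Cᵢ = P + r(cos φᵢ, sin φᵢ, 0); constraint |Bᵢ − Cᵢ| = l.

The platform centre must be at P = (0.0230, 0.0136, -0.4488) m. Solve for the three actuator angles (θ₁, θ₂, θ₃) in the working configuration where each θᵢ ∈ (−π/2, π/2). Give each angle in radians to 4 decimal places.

θ₁ = 0.7855, θ₂ = 0.8728, θ₃ = 0.9598

arm 1 (φ=0.0°): x'=0.0230, y'=0.0136
  A=0.1870, B=-0.4488, C=(l²−L²−A²−y'²−z²)/(2L)=-0.1852
  θ1 = atan2(B,A) + arccos(C/0.4862) = 0.7855
rotate P by −φ2: (0.0003, -0.0267, -0.4488)
  A cos θ + B sin θ = C:  0.2097·cos θ + -0.4488·sin θ = -0.2090
  √(A²+B²)=0.4954;  θ2 = -1.1337+2.0064 ≈ 0.8728
rotate P by −φ3: (-0.0233, 0.0131, -0.4488)
  e−x'=0.2333;  (l²−L²−(e−x')²−y'²−z²)/2L = -0.2338
  θ3 = atan2(B,A) + arccos(C/0.5058) = 0.9598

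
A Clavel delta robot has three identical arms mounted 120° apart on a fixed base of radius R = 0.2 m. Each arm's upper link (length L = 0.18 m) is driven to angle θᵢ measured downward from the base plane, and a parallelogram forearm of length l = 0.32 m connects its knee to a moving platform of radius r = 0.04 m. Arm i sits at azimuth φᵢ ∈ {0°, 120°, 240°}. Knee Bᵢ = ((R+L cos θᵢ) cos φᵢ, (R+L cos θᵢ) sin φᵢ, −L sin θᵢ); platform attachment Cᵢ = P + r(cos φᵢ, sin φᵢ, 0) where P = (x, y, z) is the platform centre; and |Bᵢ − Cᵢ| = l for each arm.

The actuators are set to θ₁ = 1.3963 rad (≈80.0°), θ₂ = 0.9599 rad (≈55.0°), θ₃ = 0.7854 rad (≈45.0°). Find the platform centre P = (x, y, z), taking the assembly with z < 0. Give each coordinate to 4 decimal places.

(-0.0818, -0.0205, -0.3428)

arm 1 at φ=0.0°: (R−r)+L cos θ1 = 0.1913;  centre 1 = (0.1913, 0.0000, -0.1773)
arm 2 at φ=120.0°: (R−r)+L cos θ2 = 0.2632;  centre 2 = (-0.1316, 0.2280, -0.1474)
φ3=240.0°: virtual centre (-0.1436, -0.2488, -0.1273), radius l
|centre ₂|²−|centre ₁|² = 0.0230;  |centre ₃|²−|centre ₁|² = 0.0307
linear system: -0.6457x+0.4560y = 0.0230−0.0596z; -0.6698x+-0.4976y = 0.0307−0.1000z
det = 0.6267;  x = -0.0406+0.1201z,  y = -0.0070+0.0393z
quadratic in z: (1.0160)z²+(0.2983)z+(-0.0171)=0, √Δ=0.3983 → z ∈ {-0.3428, 0.0492}; z = -0.3428 (taking z<0)
x = -0.0818, y = -0.0205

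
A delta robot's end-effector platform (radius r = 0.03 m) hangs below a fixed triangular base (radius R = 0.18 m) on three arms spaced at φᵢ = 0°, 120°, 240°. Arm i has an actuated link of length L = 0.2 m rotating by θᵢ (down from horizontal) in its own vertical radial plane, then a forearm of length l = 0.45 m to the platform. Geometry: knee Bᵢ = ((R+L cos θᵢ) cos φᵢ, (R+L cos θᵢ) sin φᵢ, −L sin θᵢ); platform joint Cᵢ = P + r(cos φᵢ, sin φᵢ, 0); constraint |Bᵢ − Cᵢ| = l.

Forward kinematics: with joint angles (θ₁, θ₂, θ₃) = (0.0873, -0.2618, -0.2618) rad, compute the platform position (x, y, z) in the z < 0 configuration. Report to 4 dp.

(-0.0323, 0.0000, -0.2561)

arm 1 at φ=0.0°: (R−r)+L cos θ1 = 0.3492;  S1 = (0.3492, 0.0000, -0.0174)
S2 = (0.3432·cos120.0°, 0.3432·sin120.0°, 0.0518) = (-0.1716, 0.2972, 0.0518)
S3 = (0.3432·cos240.0°, 0.3432·sin240.0°, 0.0518) = (-0.1716, -0.2972, 0.0518)
subtract pairs → two planes through P
plane₁₂: -1.0417x+0.5944y+0.1384z = -0.0018
det = 1.2384;  x = 0.0017+0.1329z,  y = 0.0000+0.0000z
into |P−S₁|² = l²: 1.0177z² + -0.0575z + -0.0814 = 0;  Δ = 0.3348;  z = -0.2561 or 0.3125 → z<0 root = -0.2561
x = -0.0323, y = 0.0000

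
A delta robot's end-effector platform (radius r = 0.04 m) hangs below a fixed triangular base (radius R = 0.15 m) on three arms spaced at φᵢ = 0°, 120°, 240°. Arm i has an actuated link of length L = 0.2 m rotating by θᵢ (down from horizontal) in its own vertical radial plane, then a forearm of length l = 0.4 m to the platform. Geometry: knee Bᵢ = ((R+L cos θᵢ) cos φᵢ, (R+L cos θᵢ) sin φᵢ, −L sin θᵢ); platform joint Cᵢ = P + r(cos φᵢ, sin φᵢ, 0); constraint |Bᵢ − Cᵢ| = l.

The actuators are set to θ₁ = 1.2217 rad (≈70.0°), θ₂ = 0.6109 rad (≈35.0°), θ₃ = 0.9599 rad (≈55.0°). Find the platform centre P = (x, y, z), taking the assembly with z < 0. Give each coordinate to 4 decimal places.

S1 = (0.1784·cos0.0°, 0.1784·sin0.0°, -0.1879) = (0.1784, 0.0000, -0.1879)
φ2=120.0°: virtual centre (-0.1369, 0.2371, -0.1147), radius l
S3 = (0.2247·cos240.0°, 0.2247·sin240.0°, -0.1638) = (-0.1124, -0.1946, -0.1638)
eliminate P² terms by subtracting sphere 1 from 2 and 3
[-0.6306 0.4743 0.1464]·P = 0.0210;  [-0.5815 -0.3892 0.0482]·P = 0.0102
det = 0.5213;  x = -0.0249+0.1532z,  y = 0.0111+-0.1050z
quadratic in z: (1.0345)z²+(0.3112)z+(-0.0832)=0, √Δ=0.6642 → z ∈ {-0.4715, 0.1706}; z = -0.4715 (taking z<0)
x = -0.0972, y = 0.0606

(-0.0972, 0.0606, -0.4715)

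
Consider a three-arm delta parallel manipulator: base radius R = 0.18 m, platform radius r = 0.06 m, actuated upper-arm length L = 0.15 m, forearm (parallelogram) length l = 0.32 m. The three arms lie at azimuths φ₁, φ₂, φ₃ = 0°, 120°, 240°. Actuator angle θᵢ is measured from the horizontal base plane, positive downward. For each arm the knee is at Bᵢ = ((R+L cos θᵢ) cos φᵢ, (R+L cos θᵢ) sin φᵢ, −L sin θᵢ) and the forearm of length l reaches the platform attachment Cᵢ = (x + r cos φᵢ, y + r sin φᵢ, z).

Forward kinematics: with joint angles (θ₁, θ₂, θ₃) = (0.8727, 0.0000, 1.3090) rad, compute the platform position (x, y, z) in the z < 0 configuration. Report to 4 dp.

O1 = (0.2164·cos0.0°, 0.2164·sin0.0°, -0.1149) = (0.2164, 0.0000, -0.1149)
arm 2 at φ=120.0°: (R−r)+L cos θ2 = 0.2700;  O2 = (-0.1350, 0.2338, 0.0000)
arm 3 at φ=240.0°: (R−r)+L cos θ3 = 0.1588;  O3 = (-0.0794, -0.1375, -0.1449)
subtract pairs → two planes through P
[-0.7028 0.4677 0.2298]·P = 0.0129;  [-0.5917 -0.2751 -0.0600]·P = -0.0138
det = 0.4700;  x = 0.0062+0.0748z,  y = 0.0369+-0.3789z
into |P−O₁|² = l²: 1.1492z² + 0.1704z + -0.0437 = 0;  Δ = 0.2297;  z = -0.2827 or 0.1344 → z<0 root = -0.2827
x = -0.0149, y = 0.1440

(-0.0149, 0.1440, -0.2827)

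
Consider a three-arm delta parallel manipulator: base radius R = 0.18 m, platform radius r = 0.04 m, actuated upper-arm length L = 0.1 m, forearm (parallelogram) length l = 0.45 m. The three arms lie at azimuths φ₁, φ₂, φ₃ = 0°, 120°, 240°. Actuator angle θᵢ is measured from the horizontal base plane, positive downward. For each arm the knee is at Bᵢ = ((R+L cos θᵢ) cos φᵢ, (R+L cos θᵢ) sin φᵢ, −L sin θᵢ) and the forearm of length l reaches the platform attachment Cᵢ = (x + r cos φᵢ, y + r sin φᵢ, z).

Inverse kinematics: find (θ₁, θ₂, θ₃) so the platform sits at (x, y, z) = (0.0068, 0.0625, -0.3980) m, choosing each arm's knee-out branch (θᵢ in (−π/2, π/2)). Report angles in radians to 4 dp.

rotate P by −φ1: (0.0068, 0.0625, -0.3980)
  A cos θ + B sin θ = C:  0.1332·cos θ + -0.3980·sin θ = 0.0622
  θ1 = atan2(B,A) + arccos(C/0.4197) = 0.1741
rotate P by −φ2: (0.0507, -0.0371, -0.3980)
  A cos θ + B sin θ = C:  0.0893·cos θ + -0.3980·sin θ = 0.1237
  θ2 = atan2(B,A) + arccos(C/0.4079) = -0.0876
arm 3 (φ=240.0°): x'=-0.0575, y'=-0.0254
  e−x'=0.1975;  (l²−L²−(e−x')²−y'²−z²)/2L = -0.0278
  γ=atan2(-0.3980,0.1975)=-1.1101;  ψ=arccos(-0.0626)=1.6334;  θ3=γ+ψ≈0.5233

θ₁ = 0.1741, θ₂ = -0.0876, θ₃ = 0.5233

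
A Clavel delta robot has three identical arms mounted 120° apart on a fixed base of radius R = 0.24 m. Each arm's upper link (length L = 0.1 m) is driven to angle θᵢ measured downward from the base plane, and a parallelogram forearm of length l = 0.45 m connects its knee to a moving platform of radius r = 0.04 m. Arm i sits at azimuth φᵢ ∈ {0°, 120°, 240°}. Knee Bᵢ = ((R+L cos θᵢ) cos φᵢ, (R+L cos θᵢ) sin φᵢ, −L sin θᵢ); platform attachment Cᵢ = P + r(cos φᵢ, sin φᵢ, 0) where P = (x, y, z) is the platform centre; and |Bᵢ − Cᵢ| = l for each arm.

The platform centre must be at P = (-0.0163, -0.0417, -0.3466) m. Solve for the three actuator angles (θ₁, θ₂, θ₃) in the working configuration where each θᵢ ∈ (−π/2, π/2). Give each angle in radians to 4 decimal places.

arm 1 (φ=0.0°): x'=-0.0163, y'=-0.0417
  A cos θ + B sin θ = C:  0.2163·cos θ + -0.3466·sin θ = 0.1192
  γ=atan2(-0.3466,0.2163)=-1.0129;  ψ=arccos(0.2918)=1.2747;  θ1=γ+ψ≈0.2618
arm 2 (φ=120.0°): x'=-0.0280, y'=0.0350
  A cos θ + B sin θ = C:  0.2280·cos θ + -0.3466·sin θ = 0.0959
  θ2 = atan2(B,A) + arccos(C/0.4148) = 0.3485
φ3=240.0° → target in arm frame (0.0443, 0.0067)
  A cos θ + B sin θ = C:  0.1557·cos θ + -0.3466·sin θ = 0.2403
  √(A²+B²)=0.3800;  θ3 = -1.1485+0.8860 ≈ -0.2625

θ₁ = 0.2618, θ₂ = 0.3485, θ₃ = -0.2625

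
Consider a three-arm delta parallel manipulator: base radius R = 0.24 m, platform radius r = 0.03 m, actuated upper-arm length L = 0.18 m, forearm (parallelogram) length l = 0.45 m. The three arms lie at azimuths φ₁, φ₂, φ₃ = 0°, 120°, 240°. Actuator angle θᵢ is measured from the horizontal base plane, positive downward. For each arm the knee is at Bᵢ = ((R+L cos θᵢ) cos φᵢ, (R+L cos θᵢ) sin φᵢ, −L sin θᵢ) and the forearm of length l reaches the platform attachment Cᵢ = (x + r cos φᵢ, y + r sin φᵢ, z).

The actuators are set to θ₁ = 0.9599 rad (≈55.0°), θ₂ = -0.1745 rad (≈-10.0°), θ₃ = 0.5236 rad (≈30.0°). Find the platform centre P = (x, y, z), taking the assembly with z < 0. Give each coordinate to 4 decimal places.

(-0.0995, 0.0638, -0.3150)

arm 1 at φ=0.0°: ρ1 = 0.3132;  O1 = (0.3132, 0.0000, -0.1474)
arm 2 at φ=120.0°: ρ2 = 0.3873;  O2 = (-0.1936, 0.3354, 0.0313)
arm 3 at φ=240.0°: ρ3 = 0.3659;  O3 = (-0.1829, -0.3169, -0.0900)
eliminate P² terms by subtracting sphere 1 from 2 and 3
linear system: -1.0138x+0.6708y = 0.0311−0.3574z; -0.9924x+-0.6337y = 0.0221−0.1149z
det = 1.3081;  x = -0.0264+0.2321z,  y = 0.0065+-0.1821z
into |P−O₁|² = l²: 1.0870z² + 0.1349z + -0.0654 = 0;  Δ = 0.3024;  z = -0.3150 or 0.1909 → z<0 root = -0.3150
x = -0.0995, y = 0.0638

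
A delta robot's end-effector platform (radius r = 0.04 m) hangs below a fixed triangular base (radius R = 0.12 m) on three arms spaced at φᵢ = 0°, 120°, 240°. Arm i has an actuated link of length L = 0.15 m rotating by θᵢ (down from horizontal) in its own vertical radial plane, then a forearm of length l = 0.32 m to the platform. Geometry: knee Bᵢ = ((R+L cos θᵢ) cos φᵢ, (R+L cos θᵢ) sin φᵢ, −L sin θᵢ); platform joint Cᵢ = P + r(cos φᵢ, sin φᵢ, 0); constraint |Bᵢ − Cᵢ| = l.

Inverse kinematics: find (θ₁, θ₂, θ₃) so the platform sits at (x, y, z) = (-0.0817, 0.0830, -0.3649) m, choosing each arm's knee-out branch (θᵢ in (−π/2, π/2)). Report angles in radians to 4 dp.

θ₁ = 1.2219, θ₂ = 0.4365, θ₃ = 1.0476

arm 1 (φ=0.0°): x'=-0.0817, y'=0.0830
  A=0.1617, B=-0.3649, C=(l²−L²−A²−y'²−z²)/(2L)=-0.2876
  γ=atan2(-0.3649,0.1617)=-1.1537;  ψ=arccos(-0.7206)=2.3755;  θ1=γ+ψ≈1.2219
arm 2 (φ=120.0°): x'=0.1127, y'=0.0293
  A cos θ + B sin θ = C:  -0.0327·cos θ + -0.3649·sin θ = -0.1839
  γ=atan2(-0.3649,-0.0327)=-1.6603;  ψ=arccos(-0.5020)=2.0968;  θ2=γ+ψ≈0.4365
arm 3 (φ=240.0°): x'=-0.0310, y'=-0.1123
  A cos θ + B sin θ = C:  0.1110·cos θ + -0.3649·sin θ = -0.2606
  θ3 = atan2(B,A) + arccos(C/0.3814) = 1.0476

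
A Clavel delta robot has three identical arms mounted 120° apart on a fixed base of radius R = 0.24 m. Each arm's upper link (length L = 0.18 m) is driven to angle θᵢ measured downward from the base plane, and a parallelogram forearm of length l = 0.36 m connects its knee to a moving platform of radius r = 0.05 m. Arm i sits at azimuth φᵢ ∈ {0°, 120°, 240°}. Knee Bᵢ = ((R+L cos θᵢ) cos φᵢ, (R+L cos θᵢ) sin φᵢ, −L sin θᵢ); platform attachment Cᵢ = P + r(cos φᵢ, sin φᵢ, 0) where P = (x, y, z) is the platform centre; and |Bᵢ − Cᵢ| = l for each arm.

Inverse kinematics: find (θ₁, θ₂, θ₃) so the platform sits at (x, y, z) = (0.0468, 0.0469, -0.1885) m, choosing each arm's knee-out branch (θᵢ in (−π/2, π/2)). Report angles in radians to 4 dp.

θ₁ = 0.1748, θ₂ = 0.4360, θ₃ = 0.9600

φ1=0.0° → target in arm frame (0.0468, 0.0469)
  e−x'=0.1432;  (l²−L²−(e−x')²−y'²−z²)/2L = 0.1082
  √(A²+B²)=0.2367;  θ1 = -0.9211+1.0960 ≈ 0.1748
φ2=120.0° → target in arm frame (0.0172, -0.0640)
  e−x'=0.1728;  (l²−L²−(e−x')²−y'²−z²)/2L = 0.0770
  √(A²+B²)=0.2557;  θ2 = -0.8289+1.2649 ≈ 0.4360
φ3=240.0° → target in arm frame (-0.0640, 0.0171)
  e−x'=0.2540;  (l²−L²−(e−x')²−y'²−z²)/2L = -0.0087
  θ3 = atan2(B,A) + arccos(C/0.3163) = 0.9600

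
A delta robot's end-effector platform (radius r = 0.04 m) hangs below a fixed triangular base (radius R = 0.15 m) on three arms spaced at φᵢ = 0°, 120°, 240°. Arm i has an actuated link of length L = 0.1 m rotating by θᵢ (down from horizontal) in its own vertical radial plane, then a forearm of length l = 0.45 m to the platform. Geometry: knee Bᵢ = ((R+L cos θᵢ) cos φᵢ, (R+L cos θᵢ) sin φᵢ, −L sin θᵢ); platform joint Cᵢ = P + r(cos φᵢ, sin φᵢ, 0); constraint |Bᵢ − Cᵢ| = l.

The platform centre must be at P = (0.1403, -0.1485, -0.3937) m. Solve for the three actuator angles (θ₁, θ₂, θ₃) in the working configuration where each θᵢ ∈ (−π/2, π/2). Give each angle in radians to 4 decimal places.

θ₁ = -0.2619, θ₂ = 1.3088, θ₃ = 0.1740

φ1=0.0° → target in arm frame (0.1403, -0.1485)
  A cos θ + B sin θ = C:  -0.0303·cos θ + -0.3937·sin θ = 0.0726
  γ=atan2(-0.3937,-0.0303)=-1.6476;  ψ=arccos(0.1840)=1.3858;  θ1=γ+ψ≈-0.2619
φ2=120.0° → target in arm frame (-0.1988, -0.0473)
  A=0.3088, B=-0.3937, C=(l²−L²−A²−y'²−z²)/(2L)=-0.3003
  √(A²+B²)=0.5003;  θ2 = -0.9057+2.2146 ≈ 1.3088
arm 3 (φ=240.0°): x'=0.0585, y'=0.1958
  e−x'=0.0515;  (l²−L²−(e−x')²−y'²−z²)/2L = -0.0174
  θ3 = atan2(B,A) + arccos(C/0.3971) = 0.1740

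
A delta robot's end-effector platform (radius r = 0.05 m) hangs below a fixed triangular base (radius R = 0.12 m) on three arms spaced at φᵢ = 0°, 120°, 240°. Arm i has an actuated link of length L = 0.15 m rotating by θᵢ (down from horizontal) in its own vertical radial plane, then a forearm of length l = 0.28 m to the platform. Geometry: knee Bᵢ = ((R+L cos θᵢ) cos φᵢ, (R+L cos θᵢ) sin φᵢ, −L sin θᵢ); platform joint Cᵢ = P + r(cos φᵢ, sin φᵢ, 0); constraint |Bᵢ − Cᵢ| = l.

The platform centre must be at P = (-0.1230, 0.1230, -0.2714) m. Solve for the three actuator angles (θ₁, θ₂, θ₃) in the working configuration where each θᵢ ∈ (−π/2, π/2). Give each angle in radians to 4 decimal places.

θ₁ = 1.3964, θ₂ = -0.0002, θ₃ = 1.1346

rotate P by −φ1: (-0.1230, 0.1230, -0.2714)
  A cos θ + B sin θ = C:  0.1930·cos θ + -0.2714·sin θ = -0.2338
  θ1 = atan2(B,A) + arccos(C/0.3330) = 1.3964
arm 2 (φ=120.0°): x'=0.1680, y'=0.0450
  e−x'=-0.0980;  (l²−L²−(e−x')²−y'²−z²)/2L = -0.0980
  √(A²+B²)=0.2886;  θ2 = -1.9174+1.9172 ≈ -0.0002
arm 3 (φ=240.0°): x'=-0.0450, y'=-0.1680
  A cos θ + B sin θ = C:  0.1150·cos θ + -0.2714·sin θ = -0.1974
  √(A²+B²)=0.2948;  θ3 = -1.1699+2.3046 ≈ 1.1346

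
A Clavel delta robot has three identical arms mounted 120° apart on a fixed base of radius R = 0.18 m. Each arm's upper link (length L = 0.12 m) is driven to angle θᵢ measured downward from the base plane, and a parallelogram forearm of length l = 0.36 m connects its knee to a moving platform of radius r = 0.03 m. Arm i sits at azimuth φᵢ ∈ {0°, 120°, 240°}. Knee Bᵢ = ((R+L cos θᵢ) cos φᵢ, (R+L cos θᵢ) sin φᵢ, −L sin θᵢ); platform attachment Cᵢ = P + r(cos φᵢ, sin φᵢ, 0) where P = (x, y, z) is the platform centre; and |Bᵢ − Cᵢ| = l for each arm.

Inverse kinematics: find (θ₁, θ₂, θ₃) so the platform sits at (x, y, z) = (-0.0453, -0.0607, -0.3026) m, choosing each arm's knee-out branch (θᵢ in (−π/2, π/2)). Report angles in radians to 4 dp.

rotate P by −φ1: (-0.0453, -0.0607, -0.3026)
  e−x'=0.1953;  (l²−L²−(e−x')²−y'²−z²)/2L = -0.0758
  θ1 = atan2(B,A) + arccos(C/0.3602) = 0.7852
φ2=120.0° → target in arm frame (-0.0299, 0.0696)
  A=0.1799, B=-0.3026, C=(l²−L²−A²−y'²−z²)/(2L)=-0.0566
  √(A²+B²)=0.3520;  θ2 = -1.0344+1.7322 ≈ 0.6978
arm 3 (φ=240.0°): x'=0.0752, y'=-0.0089
  A cos θ + B sin θ = C:  0.0748·cos θ + -0.3026·sin θ = 0.0748
  γ=atan2(-0.3026,0.0748)=-1.3285;  ψ=arccos(0.2401)=1.3283;  θ3=γ+ψ≈-0.0002

θ₁ = 0.7852, θ₂ = 0.6978, θ₃ = -0.0002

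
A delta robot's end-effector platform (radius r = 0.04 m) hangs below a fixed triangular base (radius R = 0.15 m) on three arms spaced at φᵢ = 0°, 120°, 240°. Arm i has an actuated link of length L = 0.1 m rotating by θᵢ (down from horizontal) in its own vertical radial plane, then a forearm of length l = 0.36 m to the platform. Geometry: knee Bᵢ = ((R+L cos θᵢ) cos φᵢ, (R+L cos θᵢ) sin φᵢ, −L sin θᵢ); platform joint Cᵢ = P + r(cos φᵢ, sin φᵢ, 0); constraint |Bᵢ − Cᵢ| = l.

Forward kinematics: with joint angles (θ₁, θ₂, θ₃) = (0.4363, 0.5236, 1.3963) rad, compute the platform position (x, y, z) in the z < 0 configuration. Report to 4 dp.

S1 = (0.2006·cos0.0°, 0.2006·sin0.0°, -0.0423) = (0.2006, 0.0000, -0.0423)
S2 = (0.1966·cos120.0°, 0.1966·sin120.0°, -0.0500) = (-0.0983, 0.1703, -0.0500)
S3 = (0.1274·cos240.0°, 0.1274·sin240.0°, -0.0985) = (-0.0637, -0.1103, -0.0985)
|S₂|²−|S₁|² = -0.0009;  |S₃|²−|S₁|² = -0.0161
linear system: -0.5979x+0.3405y = -0.0009−-0.0155z; -0.5286x+-0.2206y = -0.0161−-0.1124z
det = 0.3119;  x = 0.0182+-0.1337z,  y = 0.0294+-0.1893z
sphere 1 gives Az²+Bz+C=0 with A=1.0537, B=0.1222, C=-0.0937;  B²−4AC=0.4098;  roots -0.3617, 0.2458;  negative root z = -0.3617
x = 0.0666, y = 0.0979

(0.0666, 0.0979, -0.3617)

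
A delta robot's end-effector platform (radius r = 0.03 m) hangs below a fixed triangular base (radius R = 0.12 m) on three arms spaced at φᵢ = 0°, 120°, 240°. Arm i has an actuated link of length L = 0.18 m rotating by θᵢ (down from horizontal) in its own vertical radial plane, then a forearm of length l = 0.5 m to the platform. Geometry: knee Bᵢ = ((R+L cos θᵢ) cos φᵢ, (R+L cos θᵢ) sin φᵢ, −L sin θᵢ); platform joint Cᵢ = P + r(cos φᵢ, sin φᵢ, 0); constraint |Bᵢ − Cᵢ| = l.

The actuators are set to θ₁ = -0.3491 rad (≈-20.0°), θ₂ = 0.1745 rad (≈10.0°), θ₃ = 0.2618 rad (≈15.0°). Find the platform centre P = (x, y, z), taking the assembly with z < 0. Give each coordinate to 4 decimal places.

(0.1047, 0.0148, -0.4137)

O1 = (0.2591·cos0.0°, 0.2591·sin0.0°, 0.0616) = (0.2591, 0.0000, 0.0616)
arm 2 at φ=120.0°: (R−r)+L cos θ2 = 0.2673;  O2 = (-0.1336, 0.2315, -0.0313)
O3 = (0.2639·cos240.0°, 0.2639·sin240.0°, -0.0466) = (-0.1319, -0.2285, -0.0466)
subtract pairs → two planes through P
plane₁₂: -0.7856x+0.4629y+-0.1856z = 0.0015
Cramer: x(z) = -0.0015-0.2565z;  y(z) = 0.0007-0.0343z
quadratic in z: (1.0670)z²+(0.0105)z+(-0.1783)=0, √Δ=0.8724 → z ∈ {-0.4137, 0.4039}; z = -0.4137 (taking z<0)
x = 0.1047, y = 0.0148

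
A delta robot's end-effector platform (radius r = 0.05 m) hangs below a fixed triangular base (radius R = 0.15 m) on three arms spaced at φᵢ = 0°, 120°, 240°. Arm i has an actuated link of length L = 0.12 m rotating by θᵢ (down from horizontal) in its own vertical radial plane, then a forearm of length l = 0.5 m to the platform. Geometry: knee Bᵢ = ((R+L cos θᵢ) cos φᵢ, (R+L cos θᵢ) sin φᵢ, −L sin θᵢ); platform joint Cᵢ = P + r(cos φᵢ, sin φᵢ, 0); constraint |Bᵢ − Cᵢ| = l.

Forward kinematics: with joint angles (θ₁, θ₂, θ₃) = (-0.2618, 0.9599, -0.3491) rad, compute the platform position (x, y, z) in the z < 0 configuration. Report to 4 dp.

(0.0994, -0.1947, -0.4145)

φ1=0.0°: virtual centre (0.2159, 0.0000, 0.0311), radius l
centre 2 = (0.1688·cos120.0°, 0.1688·sin120.0°, -0.0983) = (-0.0844, 0.1462, -0.0983)
φ3=240.0°: virtual centre (-0.1064, -0.1843, 0.0410), radius l
|centre ₂|²−|centre ₁|² = -0.0094;  |centre ₃|²−|centre ₁|² = -0.0006
linear system: -0.6007x+0.2924y = -0.0094−-0.2587z; -0.6446x+-0.3685y = -0.0006−0.0200z
det = 0.4098;  x = 0.0089+-0.2184z,  y = -0.0139+0.4362z
sphere 1 gives Az²+Bz+C=0 with A=1.2379, B=0.0162, C=-0.2060;  B²−4AC=1.0203;  roots -0.4145, 0.4014;  negative root z = -0.4145
x = 0.0994, y = -0.1947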